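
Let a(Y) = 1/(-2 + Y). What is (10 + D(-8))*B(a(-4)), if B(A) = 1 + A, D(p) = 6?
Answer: 40/3 ≈ 13.333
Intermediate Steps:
(10 + D(-8))*B(a(-4)) = (10 + 6)*(1 + 1/(-2 - 4)) = 16*(1 + 1/(-6)) = 16*(1 - ⅙) = 16*(⅚) = 40/3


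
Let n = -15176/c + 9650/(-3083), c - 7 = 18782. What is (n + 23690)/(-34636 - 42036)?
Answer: -343012593893/1110334902816 ≈ -0.30893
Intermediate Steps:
c = 18789 (c = 7 + 18782 = 18789)
n = -228101458/57926487 (n = -15176/18789 + 9650/(-3083) = -15176*1/18789 + 9650*(-1/3083) = -15176/18789 - 9650/3083 = -228101458/57926487 ≈ -3.9378)
(n + 23690)/(-34636 - 42036) = (-228101458/57926487 + 23690)/(-34636 - 42036) = (1372050375572/57926487)/(-76672) = (1372050375572/57926487)*(-1/76672) = -343012593893/1110334902816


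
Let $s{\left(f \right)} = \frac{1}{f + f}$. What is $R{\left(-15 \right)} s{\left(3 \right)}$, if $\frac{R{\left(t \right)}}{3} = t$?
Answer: $- \frac{15}{2} \approx -7.5$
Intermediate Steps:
$s{\left(f \right)} = \frac{1}{2 f}$
$R{\left(t \right)} = 3 t$
$R{\left(-15 \right)} s{\left(3 \right)} = 3 \left(-15\right) \frac{1}{2 \cdot 3} = - 45 \cdot \frac{1}{2} \cdot \frac{1}{3} = \left(-45\right) \frac{1}{6} = - \frac{15}{2}$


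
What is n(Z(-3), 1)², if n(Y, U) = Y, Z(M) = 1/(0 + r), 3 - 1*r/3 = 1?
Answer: 1/36 ≈ 0.027778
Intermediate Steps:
r = 6 (r = 9 - 3*1 = 9 - 3 = 6)
Z(M) = ⅙ (Z(M) = 1/(0 + 6) = 1/6 = ⅙)
n(Z(-3), 1)² = (⅙)² = 1/36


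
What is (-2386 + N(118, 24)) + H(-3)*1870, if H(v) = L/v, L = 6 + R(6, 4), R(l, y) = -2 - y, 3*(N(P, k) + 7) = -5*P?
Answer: -7769/3 ≈ -2589.7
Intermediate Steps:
N(P, k) = -7 - 5*P/3 (N(P, k) = -7 + (-5*P)/3 = -7 - 5*P/3)
L = 0 (L = 6 + (-2 - 1*4) = 6 + (-2 - 4) = 6 - 6 = 0)
H(v) = 0 (H(v) = 0/v = 0)
(-2386 + N(118, 24)) + H(-3)*1870 = (-2386 + (-7 - 5/3*118)) + 0*1870 = (-2386 + (-7 - 590/3)) + 0 = (-2386 - 611/3) + 0 = -7769/3 + 0 = -7769/3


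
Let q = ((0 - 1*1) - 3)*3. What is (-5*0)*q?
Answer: 0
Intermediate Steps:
q = -12 (q = ((0 - 1) - 3)*3 = (-1 - 3)*3 = -4*3 = -12)
(-5*0)*q = -5*0*(-12) = 0*(-12) = 0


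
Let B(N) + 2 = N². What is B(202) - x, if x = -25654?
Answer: 66456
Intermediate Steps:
B(N) = -2 + N²
B(202) - x = (-2 + 202²) - 1*(-25654) = (-2 + 40804) + 25654 = 40802 + 25654 = 66456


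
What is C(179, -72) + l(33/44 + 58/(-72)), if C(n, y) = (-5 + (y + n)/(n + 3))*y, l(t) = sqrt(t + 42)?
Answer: 28908/91 + sqrt(1510)/6 ≈ 324.15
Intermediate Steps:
l(t) = sqrt(42 + t)
C(n, y) = y*(-5 + (n + y)/(3 + n)) (C(n, y) = (-5 + (n + y)/(3 + n))*y = y*(-5 + (n + y)/(3 + n)))
C(179, -72) + l(33/44 + 58/(-72)) = -72*(-15 - 72 - 4*179)/(3 + 179) + sqrt(42 + (33/44 + 58/(-72))) = -72*(-15 - 72 - 716)/182 + sqrt(42 + (33*(1/44) + 58*(-1/72))) = -72*1/182*(-803) + sqrt(42 + (3/4 - 29/36)) = 28908/91 + sqrt(42 - 1/18) = 28908/91 + sqrt(755/18) = 28908/91 + sqrt(1510)/6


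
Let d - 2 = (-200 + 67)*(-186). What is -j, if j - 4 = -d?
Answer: 24736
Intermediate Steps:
d = 24740 (d = 2 + (-200 + 67)*(-186) = 2 - 133*(-186) = 2 + 24738 = 24740)
j = -24736 (j = 4 - 1*24740 = 4 - 24740 = -24736)
-j = -1*(-24736) = 24736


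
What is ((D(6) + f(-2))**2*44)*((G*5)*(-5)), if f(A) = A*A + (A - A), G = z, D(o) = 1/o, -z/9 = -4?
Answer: -687500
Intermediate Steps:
z = 36 (z = -9*(-4) = 36)
G = 36
f(A) = A**2 (f(A) = A**2 + 0 = A**2)
((D(6) + f(-2))**2*44)*((G*5)*(-5)) = ((1/6 + (-2)**2)**2*44)*((36*5)*(-5)) = ((1/6 + 4)**2*44)*(180*(-5)) = ((25/6)**2*44)*(-900) = ((625/36)*44)*(-900) = (6875/9)*(-900) = -687500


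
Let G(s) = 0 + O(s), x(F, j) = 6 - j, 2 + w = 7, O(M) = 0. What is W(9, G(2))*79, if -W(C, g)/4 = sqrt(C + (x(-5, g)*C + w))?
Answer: -632*sqrt(17) ≈ -2605.8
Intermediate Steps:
w = 5 (w = -2 + 7 = 5)
G(s) = 0 (G(s) = 0 + 0 = 0)
W(C, g) = -4*sqrt(5 + C + C*(6 - g)) (W(C, g) = -4*sqrt(C + ((6 - g)*C + 5)) = -4*sqrt(C + (C*(6 - g) + 5)) = -4*sqrt(C + (5 + C*(6 - g))) = -4*sqrt(5 + C + C*(6 - g)))
W(9, G(2))*79 = -4*sqrt(5 + 9 - 1*9*(-6 + 0))*79 = -4*sqrt(5 + 9 - 1*9*(-6))*79 = -4*sqrt(5 + 9 + 54)*79 = -8*sqrt(17)*79 = -632*sqrt(17)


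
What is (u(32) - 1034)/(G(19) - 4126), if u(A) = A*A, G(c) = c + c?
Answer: 5/2044 ≈ 0.0024462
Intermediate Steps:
G(c) = 2*c
u(A) = A²
(u(32) - 1034)/(G(19) - 4126) = (32² - 1034)/(2*19 - 4126) = (1024 - 1034)/(38 - 4126) = -10/(-4088) = -10*(-1/4088) = 5/2044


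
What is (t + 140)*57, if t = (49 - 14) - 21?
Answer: 8778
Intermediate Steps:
t = 14 (t = 35 - 21 = 14)
(t + 140)*57 = (14 + 140)*57 = 154*57 = 8778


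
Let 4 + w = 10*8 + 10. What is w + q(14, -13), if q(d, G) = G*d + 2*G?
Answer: -122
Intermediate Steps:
w = 86 (w = -4 + (10*8 + 10) = -4 + (80 + 10) = -4 + 90 = 86)
q(d, G) = 2*G + G*d
w + q(14, -13) = 86 - 13*(2 + 14) = 86 - 13*16 = 86 - 208 = -122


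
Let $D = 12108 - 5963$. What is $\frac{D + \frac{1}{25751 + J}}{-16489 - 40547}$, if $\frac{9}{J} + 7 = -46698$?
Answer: $- \frac{2463531429125}{22865740879352} \approx -0.10774$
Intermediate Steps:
$J = - \frac{9}{46705}$ ($J = \frac{9}{-7 - 46698} = \frac{9}{-46705} = 9 \left(- \frac{1}{46705}\right) = - \frac{9}{46705} \approx -0.0001927$)
$D = 6145$
$\frac{D + \frac{1}{25751 + J}}{-16489 - 40547} = \frac{6145 + \frac{1}{25751 - \frac{9}{46705}}}{-16489 - 40547} = \frac{6145 + \frac{1}{\frac{1202700446}{46705}}}{-57036} = \left(6145 + \frac{46705}{1202700446}\right) \left(- \frac{1}{57036}\right) = \frac{7390594287375}{1202700446} \left(- \frac{1}{57036}\right) = - \frac{2463531429125}{22865740879352}$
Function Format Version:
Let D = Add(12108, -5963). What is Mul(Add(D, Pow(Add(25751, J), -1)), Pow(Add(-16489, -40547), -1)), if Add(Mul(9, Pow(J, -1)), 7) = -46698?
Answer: Rational(-2463531429125, 22865740879352) ≈ -0.10774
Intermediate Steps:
J = Rational(-9, 46705) (J = Mul(9, Pow(Add(-7, -46698), -1)) = Mul(9, Pow(-46705, -1)) = Mul(9, Rational(-1, 46705)) = Rational(-9, 46705) ≈ -0.00019270)
D = 6145
Mul(Add(D, Pow(Add(25751, J), -1)), Pow(Add(-16489, -40547), -1)) = Mul(Add(6145, Pow(Add(25751, Rational(-9, 46705)), -1)), Pow(Add(-16489, -40547), -1)) = Mul(Add(6145, Pow(Rational(1202700446, 46705), -1)), Pow(-57036, -1)) = Mul(Add(6145, Rational(46705, 1202700446)), Rational(-1, 57036)) = Mul(Rational(7390594287375, 1202700446), Rational(-1, 57036)) = Rational(-2463531429125, 22865740879352)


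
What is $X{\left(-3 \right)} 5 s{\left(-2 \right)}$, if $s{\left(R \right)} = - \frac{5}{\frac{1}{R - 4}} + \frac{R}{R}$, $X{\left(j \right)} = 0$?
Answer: $0$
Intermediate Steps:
$s{\left(R \right)} = 21 - 5 R$ ($s{\left(R \right)} = - \frac{5}{\frac{1}{-4 + R}} + 1 = - 5 \left(-4 + R\right) + 1 = \left(20 - 5 R\right) + 1 = 21 - 5 R$)
$X{\left(-3 \right)} 5 s{\left(-2 \right)} = 0 \cdot 5 \left(21 - -10\right) = 0 \left(21 + 10\right) = 0 \cdot 31 = 0$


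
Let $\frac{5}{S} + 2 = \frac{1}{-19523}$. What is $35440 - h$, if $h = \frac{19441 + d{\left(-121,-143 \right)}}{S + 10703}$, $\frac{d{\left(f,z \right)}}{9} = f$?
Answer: $\frac{200093380904}{5646249} \approx 35438.0$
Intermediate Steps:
$d{\left(f,z \right)} = 9 f$
$S = - \frac{97615}{39047}$ ($S = \frac{5}{-2 + \frac{1}{-19523}} = \frac{5}{-2 - \frac{1}{19523}} = \frac{5}{- \frac{39047}{19523}} = 5 \left(- \frac{19523}{39047}\right) = - \frac{97615}{39047} \approx -2.4999$)
$h = \frac{9683656}{5646249}$ ($h = \frac{19441 + 9 \left(-121\right)}{- \frac{97615}{39047} + 10703} = \frac{19441 - 1089}{\frac{417822426}{39047}} = 18352 \cdot \frac{39047}{417822426} = \frac{9683656}{5646249} \approx 1.7151$)
$35440 - h = 35440 - \frac{9683656}{5646249} = \frac{200093380904}{5646249}$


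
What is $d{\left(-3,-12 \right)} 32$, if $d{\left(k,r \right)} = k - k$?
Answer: $0$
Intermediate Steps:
$d{\left(k,r \right)} = 0$
$d{\left(-3,-12 \right)} 32 = 0 \cdot 32 = 0$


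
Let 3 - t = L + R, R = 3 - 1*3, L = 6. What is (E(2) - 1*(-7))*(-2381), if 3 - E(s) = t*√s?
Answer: -23810 - 7143*√2 ≈ -33912.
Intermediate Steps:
R = 0 (R = 3 - 3 = 0)
t = -3 (t = 3 - (6 + 0) = 3 - 1*6 = 3 - 6 = -3)
E(s) = 3 + 3*√s (E(s) = 3 - (-3)*√s = 3 + 3*√s)
(E(2) - 1*(-7))*(-2381) = ((3 + 3*√2) - 1*(-7))*(-2381) = ((3 + 3*√2) + 7)*(-2381) = (10 + 3*√2)*(-2381) = -23810 - 7143*√2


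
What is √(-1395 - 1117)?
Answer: 4*I*√157 ≈ 50.12*I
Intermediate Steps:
√(-1395 - 1117) = √(-2512) = 4*I*√157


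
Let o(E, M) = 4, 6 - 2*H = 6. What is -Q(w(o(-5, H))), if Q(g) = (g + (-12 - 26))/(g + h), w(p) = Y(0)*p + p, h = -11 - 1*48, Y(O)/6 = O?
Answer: -34/55 ≈ -0.61818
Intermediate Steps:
H = 0 (H = 3 - ½*6 = 3 - 3 = 0)
Y(O) = 6*O
h = -59 (h = -11 - 48 = -59)
w(p) = p (w(p) = (6*0)*p + p = 0*p + p = 0 + p = p)
Q(g) = (-38 + g)/(-59 + g) (Q(g) = (g + (-12 - 26))/(g - 59) = (g - 38)/(-59 + g) = (-38 + g)/(-59 + g))
-Q(w(o(-5, H))) = -(-38 + 4)/(-59 + 4) = -(-34)/(-55) = -(-1)*(-34)/55 = -1*34/55 = -34/55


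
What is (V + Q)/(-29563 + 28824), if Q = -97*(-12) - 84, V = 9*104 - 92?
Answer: -1924/739 ≈ -2.6035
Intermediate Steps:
V = 844 (V = 936 - 92 = 844)
Q = 1080 (Q = 1164 - 84 = 1080)
(V + Q)/(-29563 + 28824) = (844 + 1080)/(-29563 + 28824) = 1924/(-739) = 1924*(-1/739) = -1924/739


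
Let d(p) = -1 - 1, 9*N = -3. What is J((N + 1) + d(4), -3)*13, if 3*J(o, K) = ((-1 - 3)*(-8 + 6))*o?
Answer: -416/9 ≈ -46.222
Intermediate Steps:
N = -1/3 (N = (1/9)*(-3) = -1/3 ≈ -0.33333)
d(p) = -2
J(o, K) = 8*o/3 (J(o, K) = (((-1 - 3)*(-8 + 6))*o)/3 = ((-4*(-2))*o)/3 = (8*o)/3 = 8*o/3)
J((N + 1) + d(4), -3)*13 = (8*((-1/3 + 1) - 2)/3)*13 = (8*(2/3 - 2)/3)*13 = ((8/3)*(-4/3))*13 = -32/9*13 = -416/9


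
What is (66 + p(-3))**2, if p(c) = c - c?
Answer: 4356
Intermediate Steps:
p(c) = 0
(66 + p(-3))**2 = (66 + 0)**2 = 66**2 = 4356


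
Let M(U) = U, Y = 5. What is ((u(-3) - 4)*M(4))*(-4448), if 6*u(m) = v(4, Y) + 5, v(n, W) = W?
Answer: 124544/3 ≈ 41515.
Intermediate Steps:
u(m) = 5/3 (u(m) = (5 + 5)/6 = (1/6)*10 = 5/3)
((u(-3) - 4)*M(4))*(-4448) = ((5/3 - 4)*4)*(-4448) = -7/3*4*(-4448) = -28/3*(-4448) = 124544/3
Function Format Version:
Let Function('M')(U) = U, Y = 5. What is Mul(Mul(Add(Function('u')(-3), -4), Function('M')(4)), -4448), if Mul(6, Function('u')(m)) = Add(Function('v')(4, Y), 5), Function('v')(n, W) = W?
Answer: Rational(124544, 3) ≈ 41515.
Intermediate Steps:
Function('u')(m) = Rational(5, 3) (Function('u')(m) = Mul(Rational(1, 6), Add(5, 5)) = Mul(Rational(1, 6), 10) = Rational(5, 3))
Mul(Mul(Add(Function('u')(-3), -4), Function('M')(4)), -4448) = Mul(Mul(Add(Rational(5, 3), -4), 4), -4448) = Mul(Mul(Rational(-7, 3), 4), -4448) = Mul(Rational(-28, 3), -4448) = Rational(124544, 3)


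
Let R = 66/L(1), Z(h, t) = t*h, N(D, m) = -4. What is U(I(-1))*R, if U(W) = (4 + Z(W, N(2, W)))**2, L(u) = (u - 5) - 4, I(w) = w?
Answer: -528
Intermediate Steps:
Z(h, t) = h*t
L(u) = -9 + u (L(u) = (-5 + u) - 4 = -9 + u)
R = -33/4 (R = 66/(-9 + 1) = 66/(-8) = 66*(-1/8) = -33/4 ≈ -8.2500)
U(W) = (4 - 4*W)**2 (U(W) = (4 + W*(-4))**2 = (4 - 4*W)**2)
U(I(-1))*R = (16*(1 - 1*(-1))**2)*(-33/4) = (16*(1 + 1)**2)*(-33/4) = (16*2**2)*(-33/4) = (16*4)*(-33/4) = 64*(-33/4) = -528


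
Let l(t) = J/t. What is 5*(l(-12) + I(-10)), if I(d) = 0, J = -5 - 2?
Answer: 35/12 ≈ 2.9167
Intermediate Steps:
J = -7
l(t) = -7/t
5*(l(-12) + I(-10)) = 5*(-7/(-12) + 0) = 5*(-7*(-1/12) + 0) = 5*(7/12 + 0) = 5*(7/12) = 35/12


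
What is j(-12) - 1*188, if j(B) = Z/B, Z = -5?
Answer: -2251/12 ≈ -187.58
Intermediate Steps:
j(B) = -5/B
j(-12) - 1*188 = -5/(-12) - 1*188 = -5*(-1/12) - 188 = 5/12 - 188 = -2251/12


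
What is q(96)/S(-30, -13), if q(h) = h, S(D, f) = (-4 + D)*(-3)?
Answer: 16/17 ≈ 0.94118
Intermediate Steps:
S(D, f) = 12 - 3*D
q(96)/S(-30, -13) = 96/(12 - 3*(-30)) = 96/(12 + 90) = 96/102 = 96*(1/102) = 16/17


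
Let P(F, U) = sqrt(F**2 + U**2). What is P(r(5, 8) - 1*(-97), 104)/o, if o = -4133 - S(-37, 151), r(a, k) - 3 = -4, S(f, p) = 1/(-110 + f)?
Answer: -588*sqrt(313)/303775 ≈ -0.034245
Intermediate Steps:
r(a, k) = -1 (r(a, k) = 3 - 4 = -1)
o = -607550/147 (o = -4133 - 1/(-110 - 37) = -4133 - 1/(-147) = -4133 - 1*(-1/147) = -4133 + 1/147 = -607550/147 ≈ -4133.0)
P(r(5, 8) - 1*(-97), 104)/o = sqrt((-1 - 1*(-97))**2 + 104**2)/(-607550/147) = sqrt((-1 + 97)**2 + 10816)*(-147/607550) = sqrt(96**2 + 10816)*(-147/607550) = sqrt(9216 + 10816)*(-147/607550) = sqrt(20032)*(-147/607550) = (8*sqrt(313))*(-147/607550) = -588*sqrt(313)/303775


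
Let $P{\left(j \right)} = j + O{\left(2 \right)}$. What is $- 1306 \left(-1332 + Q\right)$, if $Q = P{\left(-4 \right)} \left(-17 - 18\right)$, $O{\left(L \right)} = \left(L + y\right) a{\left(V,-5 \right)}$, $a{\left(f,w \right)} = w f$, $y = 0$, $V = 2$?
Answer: $642552$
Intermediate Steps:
$a{\left(f,w \right)} = f w$
$O{\left(L \right)} = - 10 L$ ($O{\left(L \right)} = \left(L + 0\right) 2 \left(-5\right) = L \left(-10\right) = - 10 L$)
$P{\left(j \right)} = -20 + j$ ($P{\left(j \right)} = j - 20 = -20 + j$)
$Q = 840$ ($Q = \left(-20 - 4\right) \left(-17 - 18\right) = \left(-24\right) \left(-35\right) = 840$)
$- 1306 \left(-1332 + Q\right) = - 1306 \left(-1332 + 840\right) = \left(-1306\right) \left(-492\right) = 642552$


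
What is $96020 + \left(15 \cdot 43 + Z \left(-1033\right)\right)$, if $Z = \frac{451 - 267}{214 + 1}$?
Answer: $\frac{20592903}{215} \approx 95781.0$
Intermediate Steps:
$Z = \frac{184}{215} \approx 0.85581$
$96020 + \left(15 \cdot 43 + Z \left(-1033\right)\right) = 96020 + \left(15 \cdot 43 + \frac{184}{215} \left(-1033\right)\right) = 96020 + \left(645 - \frac{190072}{215}\right) = 96020 - \frac{51397}{215} = \frac{20592903}{215}$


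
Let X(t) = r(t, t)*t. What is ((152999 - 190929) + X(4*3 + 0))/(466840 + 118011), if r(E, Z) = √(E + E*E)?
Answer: -37930/584851 + 24*√39/584851 ≈ -0.064598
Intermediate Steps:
r(E, Z) = √(E + E²)
X(t) = t*√(t*(1 + t)) (X(t) = √(t*(1 + t))*t = t*√(t*(1 + t)))
((152999 - 190929) + X(4*3 + 0))/(466840 + 118011) = ((152999 - 190929) + (4*3 + 0)*√((4*3 + 0)*(1 + (4*3 + 0))))/(466840 + 118011) = (-37930 + (12 + 0)*√((12 + 0)*(1 + (12 + 0))))/584851 = (-37930 + 12*√(12*(1 + 12)))*(1/584851) = (-37930 + 12*√(12*13))*(1/584851) = (-37930 + 12*√156)*(1/584851) = (-37930 + 12*(2*√39))*(1/584851) = (-37930 + 24*√39)*(1/584851) = -37930/584851 + 24*√39/584851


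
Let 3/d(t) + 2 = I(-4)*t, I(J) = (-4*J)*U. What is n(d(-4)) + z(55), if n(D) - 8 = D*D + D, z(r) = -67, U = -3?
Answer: -2129321/36100 ≈ -58.984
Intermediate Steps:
I(J) = 12*J (I(J) = -4*J*(-3) = 12*J)
d(t) = 3/(-2 - 48*t) (d(t) = 3/(-2 + (12*(-4))*t) = 3/(-2 - 48*t))
n(D) = 8 + D + D² (n(D) = 8 + (D*D + D) = 8 + (D² + D) = 8 + (D + D²) = 8 + D + D²)
n(d(-4)) + z(55) = (8 - 3/(2 + 48*(-4)) + (-3/(2 + 48*(-4)))²) - 67 = (8 - 3/(2 - 192) + (-3/(2 - 192))²) - 67 = (8 - 3/(-190) + (-3/(-190))²) - 67 = (8 - 3*(-1/190) + (-3*(-1/190))²) - 67 = (8 + 3/190 + (3/190)²) - 67 = (8 + 3/190 + 9/36100) - 67 = 289379/36100 - 67 = -2129321/36100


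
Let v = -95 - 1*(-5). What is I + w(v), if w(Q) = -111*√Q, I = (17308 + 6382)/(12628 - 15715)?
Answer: -23690/3087 - 333*I*√10 ≈ -7.6741 - 1053.0*I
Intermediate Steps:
v = -90 (v = -95 + 5 = -90)
I = -23690/3087 (I = 23690/(-3087) = 23690*(-1/3087) = -23690/3087 ≈ -7.6741)
I + w(v) = -23690/3087 - 333*I*√10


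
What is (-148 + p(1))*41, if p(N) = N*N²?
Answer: -6027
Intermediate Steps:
p(N) = N³
(-148 + p(1))*41 = (-148 + 1³)*41 = (-148 + 1)*41 = -147*41 = -6027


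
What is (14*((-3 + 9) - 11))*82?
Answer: -5740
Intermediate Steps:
(14*((-3 + 9) - 11))*82 = (14*(6 - 11))*82 = (14*(-5))*82 = -70*82 = -5740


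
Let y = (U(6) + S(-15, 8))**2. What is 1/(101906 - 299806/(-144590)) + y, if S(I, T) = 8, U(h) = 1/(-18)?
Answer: 150656889317257/2387051912052 ≈ 63.114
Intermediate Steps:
U(h) = -1/18
y = 20449/324 (y = (-1/18 + 8)**2 = (143/18)**2 = 20449/324 ≈ 63.114)
1/(101906 - 299806/(-144590)) + y = 1/(101906 - 299806/(-144590)) + 20449/324 = 1/(101906 - 299806*(-1/144590)) + 20449/324 = 1/(101906 + 149903/72295) + 20449/324 = 1/(7367444173/72295) + 20449/324 = 72295/7367444173 + 20449/324 = 150656889317257/2387051912052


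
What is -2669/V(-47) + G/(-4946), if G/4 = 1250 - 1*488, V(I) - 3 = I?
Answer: 6533381/108812 ≈ 60.043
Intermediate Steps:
V(I) = 3 + I
G = 3048 (G = 4*(1250 - 1*488) = 4*(1250 - 488) = 4*762 = 3048)
-2669/V(-47) + G/(-4946) = -2669/(3 - 47) + 3048/(-4946) = -2669/(-44) + 3048*(-1/4946) = -2669*(-1/44) - 1524/2473 = 2669/44 - 1524/2473 = 6533381/108812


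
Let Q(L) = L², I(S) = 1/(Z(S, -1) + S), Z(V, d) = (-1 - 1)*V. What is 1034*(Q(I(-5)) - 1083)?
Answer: -27994516/25 ≈ -1.1198e+6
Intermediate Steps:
Z(V, d) = -2*V
I(S) = -1/S (I(S) = 1/(-2*S + S) = 1/(-S) = -1/S)
1034*(Q(I(-5)) - 1083) = 1034*((-1/(-5))² - 1083) = 1034*((-1*(-⅕))² - 1083) = 1034*((⅕)² - 1083) = 1034*(1/25 - 1083) = 1034*(-27074/25) = -27994516/25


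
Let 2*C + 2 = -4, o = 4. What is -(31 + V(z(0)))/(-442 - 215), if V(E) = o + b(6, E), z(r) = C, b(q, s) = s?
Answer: 32/657 ≈ 0.048706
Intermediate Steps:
C = -3 (C = -1 + (½)*(-4) = -1 - 2 = -3)
z(r) = -3
V(E) = 4 + E
-(31 + V(z(0)))/(-442 - 215) = -(31 + (4 - 3))/(-442 - 215) = -(31 + 1)/(-657) = -32*(-1)/657 = -1*(-32/657) = 32/657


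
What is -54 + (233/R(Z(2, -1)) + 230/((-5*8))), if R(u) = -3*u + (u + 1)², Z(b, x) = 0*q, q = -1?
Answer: 693/4 ≈ 173.25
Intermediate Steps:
Z(b, x) = 0 (Z(b, x) = 0*(-1) = 0)
R(u) = (1 + u)² - 3*u (R(u) = -3*u + (1 + u)² = (1 + u)² - 3*u)
-54 + (233/R(Z(2, -1)) + 230/((-5*8))) = -54 + (233/(1 + 0² - 1*0) + 230/((-5*8))) = -54 + (233/(1 + 0 + 0) + 230/(-40)) = -54 + (233/1 + 230*(-1/40)) = -54 + (233*1 - 23/4) = -54 + (233 - 23/4) = -54 + 909/4 = 693/4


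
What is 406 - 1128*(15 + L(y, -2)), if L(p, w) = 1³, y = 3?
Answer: -17642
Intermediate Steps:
L(p, w) = 1
406 - 1128*(15 + L(y, -2)) = 406 - 1128*(15 + 1) = 406 - 1128*16 = 406 - 282*64 = 406 - 18048 = -17642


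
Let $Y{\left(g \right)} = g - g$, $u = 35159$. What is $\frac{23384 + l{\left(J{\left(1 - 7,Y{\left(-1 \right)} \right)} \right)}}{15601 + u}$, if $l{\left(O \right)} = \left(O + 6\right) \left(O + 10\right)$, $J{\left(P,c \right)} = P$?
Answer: $\frac{2923}{6345} \approx 0.46068$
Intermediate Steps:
$Y{\left(g \right)} = 0$
$l{\left(O \right)} = \left(6 + O\right) \left(10 + O\right)$
$\frac{23384 + l{\left(J{\left(1 - 7,Y{\left(-1 \right)} \right)} \right)}}{15601 + u} = \frac{23384 + \left(60 + \left(1 - 7\right)^{2} + 16 \left(1 - 7\right)\right)}{15601 + 35159} = \frac{23384 + \left(60 + \left(1 - 7\right)^{2} + 16 \left(1 - 7\right)\right)}{50760} = \left(23384 + \left(60 + \left(-6\right)^{2} + 16 \left(-6\right)\right)\right) \frac{1}{50760} = \left(23384 + \left(60 + 36 - 96\right)\right) \frac{1}{50760} = \left(23384 + 0\right) \frac{1}{50760} = 23384 \cdot \frac{1}{50760} = \frac{2923}{6345}$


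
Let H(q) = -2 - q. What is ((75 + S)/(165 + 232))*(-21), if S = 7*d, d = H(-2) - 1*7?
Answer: -546/397 ≈ -1.3753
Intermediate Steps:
d = -7 (d = (-2 - 1*(-2)) - 1*7 = (-2 + 2) - 7 = 0 - 7 = -7)
S = -49 (S = 7*(-7) = -49)
((75 + S)/(165 + 232))*(-21) = ((75 - 49)/(165 + 232))*(-21) = (26/397)*(-21) = -546/397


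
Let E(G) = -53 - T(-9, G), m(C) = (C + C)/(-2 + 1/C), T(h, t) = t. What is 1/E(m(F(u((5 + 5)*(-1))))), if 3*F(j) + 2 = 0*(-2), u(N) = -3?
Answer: -21/1121 ≈ -0.018733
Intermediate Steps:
F(j) = -2/3 (F(j) = -2/3 + (0*(-2))/3 = -2/3 + (1/3)*0 = -2/3 + 0 = -2/3)
m(C) = 2*C/(-2 + 1/C) (m(C) = (2*C)/(-2 + 1/C) = 2*C/(-2 + 1/C))
E(G) = -53 - G
1/E(m(F(u((5 + 5)*(-1))))) = 1/(-53 - (-2)*(-2/3)**2/(-1 + 2*(-2/3))) = 1/(-53 - (-2)*4/(9*(-1 - 4/3))) = 1/(-53 - (-2)*4/(9*(-7/3))) = 1/(-53 - (-2)*4*(-3)/(9*7)) = 1/(-53 - 1*8/21) = 1/(-53 - 8/21) = 1/(-1121/21) = -21/1121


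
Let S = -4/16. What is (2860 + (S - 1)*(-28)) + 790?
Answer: 3685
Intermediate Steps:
S = -¼ (S = -4*1/16 = -¼ ≈ -0.25000)
(2860 + (S - 1)*(-28)) + 790 = (2860 + (-¼ - 1)*(-28)) + 790 = (2860 - 5/4*(-28)) + 790 = (2860 + 35) + 790 = 2895 + 790 = 3685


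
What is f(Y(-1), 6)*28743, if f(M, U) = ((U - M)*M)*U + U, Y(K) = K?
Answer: -1034748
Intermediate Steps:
f(M, U) = U + M*U*(U - M) (f(M, U) = (M*(U - M))*U + U = M*U*(U - M) + U = U + M*U*(U - M))
f(Y(-1), 6)*28743 = (6*(1 - 1*(-1)² - 1*6))*28743 = (6*(1 - 1*1 - 6))*28743 = (6*(1 - 1 - 6))*28743 = (6*(-6))*28743 = -36*28743 = -1034748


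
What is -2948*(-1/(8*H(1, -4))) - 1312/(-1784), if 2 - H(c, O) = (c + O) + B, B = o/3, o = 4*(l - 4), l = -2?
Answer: 168615/5798 ≈ 29.082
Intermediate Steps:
o = -24 (o = 4*(-2 - 4) = 4*(-6) = -24)
B = -8 (B = -24/3 = -24*⅓ = -8)
H(c, O) = 10 - O - c (H(c, O) = 2 - ((c + O) - 8) = 2 - ((O + c) - 8) = 2 - (-8 + O + c) = 2 + (8 - O - c) = 10 - O - c)
-2948*(-1/(8*H(1, -4))) - 1312/(-1784) = -2948*(-1/(8*(10 - 1*(-4) - 1*1))) - 1312/(-1784) = -2948*(-1/(8*(10 + 4 - 1))) - 1312*(-1/1784) = -2948/(13*(-8)) + 164/223 = -2948/(-104) + 164/223 = -2948*(-1/104) + 164/223 = 737/26 + 164/223 = 168615/5798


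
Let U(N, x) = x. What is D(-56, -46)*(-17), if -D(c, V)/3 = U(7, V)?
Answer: -2346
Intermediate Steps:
D(c, V) = -3*V
D(-56, -46)*(-17) = -3*(-46)*(-17) = 138*(-17) = -2346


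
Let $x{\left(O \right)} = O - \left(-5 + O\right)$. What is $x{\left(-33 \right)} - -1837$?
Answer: $1842$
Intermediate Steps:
$x{\left(O \right)} = 5$
$x{\left(-33 \right)} - -1837 = 5 - -1837 = 5 + 1837 = 1842$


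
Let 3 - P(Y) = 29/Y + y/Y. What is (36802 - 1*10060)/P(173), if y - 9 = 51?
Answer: 2313183/215 ≈ 10759.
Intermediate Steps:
y = 60 (y = 9 + 51 = 60)
P(Y) = 3 - 89/Y (P(Y) = 3 - (29/Y + 60/Y) = 3 - 89/Y)
(36802 - 1*10060)/P(173) = (36802 - 1*10060)/(3 - 89/173) = (36802 - 10060)/(3 - 89*1/173) = 26742/(3 - 89/173) = 26742/(430/173) = 26742*(173/430) = 2313183/215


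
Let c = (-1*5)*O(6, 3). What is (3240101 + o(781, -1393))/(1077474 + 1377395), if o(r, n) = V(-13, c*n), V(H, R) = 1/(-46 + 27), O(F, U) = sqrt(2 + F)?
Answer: 61561918/46642511 ≈ 1.3199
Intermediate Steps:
c = -10*sqrt(2) (c = (-1*5)*sqrt(2 + 6) = -10*sqrt(2) ≈ -14.142)
V(H, R) = -1/19 (V(H, R) = 1/(-19) = -1/19)
o(r, n) = -1/19
(3240101 + o(781, -1393))/(1077474 + 1377395) = (3240101 - 1/19)/(1077474 + 1377395) = (61561918/19)/2454869 = (61561918/19)*(1/2454869) = 61561918/46642511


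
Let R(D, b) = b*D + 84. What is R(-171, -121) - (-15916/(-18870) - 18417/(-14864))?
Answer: 2913232173893/140241840 ≈ 20773.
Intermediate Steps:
R(D, b) = 84 + D*b (R(D, b) = D*b + 84 = 84 + D*b)
R(-171, -121) - (-15916/(-18870) - 18417/(-14864)) = (84 - 171*(-121)) - (-15916/(-18870) - 18417/(-14864)) = (84 + 20691) - (-15916*(-1/18870) - 18417*(-1/14864)) = 20775 - (7958/9435 + 18417/14864) = 20775 - 1*292052107/140241840 = 20775 - 292052107/140241840 = 2913232173893/140241840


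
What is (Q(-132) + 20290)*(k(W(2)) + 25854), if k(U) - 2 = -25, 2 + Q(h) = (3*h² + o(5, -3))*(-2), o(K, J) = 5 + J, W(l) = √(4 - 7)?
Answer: -2176520060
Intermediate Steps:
W(l) = I*√3 (W(l) = √(-3) = I*√3)
Q(h) = -6 - 6*h² (Q(h) = -2 + (3*h² + (5 - 3))*(-2) = -2 + (3*h² + 2)*(-2) = -2 + (2 + 3*h²)*(-2) = -2 + (-4 - 6*h²) = -6 - 6*h²)
k(U) = -23 (k(U) = 2 - 25 = -23)
(Q(-132) + 20290)*(k(W(2)) + 25854) = ((-6 - 6*(-132)²) + 20290)*(-23 + 25854) = ((-6 - 6*17424) + 20290)*25831 = ((-6 - 104544) + 20290)*25831 = (-104550 + 20290)*25831 = -84260*25831 = -2176520060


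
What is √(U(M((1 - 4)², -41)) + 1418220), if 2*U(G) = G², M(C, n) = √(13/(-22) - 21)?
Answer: √686413255/22 ≈ 1190.9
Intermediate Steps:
M(C, n) = 5*I*√418/22 (M(C, n) = √(13*(-1/22) - 21) = √(-13/22 - 21) = √(-475/22) = 5*I*√418/22)
U(G) = G²/2
√(U(M((1 - 4)², -41)) + 1418220) = √((5*I*√418/22)²/2 + 1418220) = √((½)*(-475/22) + 1418220) = √(-475/44 + 1418220) = √(62401205/44) = √686413255/22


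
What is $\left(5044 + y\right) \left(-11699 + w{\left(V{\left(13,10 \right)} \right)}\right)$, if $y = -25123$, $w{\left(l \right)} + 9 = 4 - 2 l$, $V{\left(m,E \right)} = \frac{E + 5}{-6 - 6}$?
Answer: $\frac{469908837}{2} \approx 2.3495 \cdot 10^{8}$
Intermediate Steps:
$V{\left(m,E \right)} = - \frac{5}{12} - \frac{E}{12}$ ($V{\left(m,E \right)} = \frac{5 + E}{-12} = \left(5 + E\right) \left(- \frac{1}{12}\right) = - \frac{5}{12} - \frac{E}{12}$)
$w{\left(l \right)} = -5 - 2 l$ ($w{\left(l \right)} = -9 - \left(-4 + 2 l\right) = -5 - 2 l$)
$\left(5044 + y\right) \left(-11699 + w{\left(V{\left(13,10 \right)} \right)}\right) = \left(5044 - 25123\right) \left(-11699 - \left(5 + 2 \left(- \frac{5}{12} - \frac{5}{6}\right)\right)\right) = - 20079 \left(-11699 - \left(5 + 2 \left(- \frac{5}{12} - \frac{5}{6}\right)\right)\right) = - 20079 \left(-11699 - \frac{5}{2}\right) = \left(-20079\right) \left(- \frac{23403}{2}\right) = \frac{469908837}{2}$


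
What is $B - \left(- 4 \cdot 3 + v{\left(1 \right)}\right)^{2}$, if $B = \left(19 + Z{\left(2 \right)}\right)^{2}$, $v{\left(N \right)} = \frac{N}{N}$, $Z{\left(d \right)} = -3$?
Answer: $135$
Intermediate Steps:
$v{\left(N \right)} = 1$
$B = 256$ ($B = \left(19 - 3\right)^{2} = 16^{2} = 256$)
$B - \left(- 4 \cdot 3 + v{\left(1 \right)}\right)^{2} = 256 - \left(- 4 \cdot 3 + 1\right)^{2} = 256 - \left(\left(-1\right) 12 + 1\right)^{2} = 256 - \left(-12 + 1\right)^{2} = 256 - \left(-11\right)^{2} = 256 - 121 = 135$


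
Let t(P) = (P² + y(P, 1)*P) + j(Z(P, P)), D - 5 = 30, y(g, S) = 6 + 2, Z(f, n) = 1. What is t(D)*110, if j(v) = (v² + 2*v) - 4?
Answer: 165440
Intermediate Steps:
y(g, S) = 8
D = 35 (D = 5 + 30 = 35)
j(v) = -4 + v² + 2*v
t(P) = -1 + P² + 8*P (t(P) = (P² + 8*P) + (-4 + 1² + 2*1) = (P² + 8*P) + (-4 + 1 + 2) = (P² + 8*P) - 1 = -1 + P² + 8*P)
t(D)*110 = (-1 + 35² + 8*35)*110 = (-1 + 1225 + 280)*110 = 1504*110 = 165440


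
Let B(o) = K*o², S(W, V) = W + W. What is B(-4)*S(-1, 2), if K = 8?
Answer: -256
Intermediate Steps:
S(W, V) = 2*W
B(o) = 8*o²
B(-4)*S(-1, 2) = (8*(-4)²)*(2*(-1)) = (8*16)*(-2) = 128*(-2) = -256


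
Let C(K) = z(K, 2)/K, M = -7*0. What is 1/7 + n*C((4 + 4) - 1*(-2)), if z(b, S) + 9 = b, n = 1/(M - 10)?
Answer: 93/700 ≈ 0.13286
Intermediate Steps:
M = 0
n = -1/10 (n = 1/(0 - 10) = 1/(-10) = -1/10 ≈ -0.10000)
z(b, S) = -9 + b
C(K) = (-9 + K)/K
1/7 + n*C((4 + 4) - 1*(-2)) = 1/7 - (-9 + ((4 + 4) - 1*(-2)))/(10*((4 + 4) - 1*(-2))) = 1/7 - (-9 + (8 + 2))/(10*(8 + 2)) = 1/7 - (-9 + 10)/(10*10) = 1/7 - 1/100 = 93/700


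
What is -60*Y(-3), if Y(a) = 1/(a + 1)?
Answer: 30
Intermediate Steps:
Y(a) = 1/(1 + a)
-60*Y(-3) = -60/(1 - 3) = -60/(-2) = -60*(-½) = 30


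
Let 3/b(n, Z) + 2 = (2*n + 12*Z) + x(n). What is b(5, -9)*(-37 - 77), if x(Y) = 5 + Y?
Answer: 19/5 ≈ 3.8000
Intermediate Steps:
b(n, Z) = 3/(3 + 3*n + 12*Z) (b(n, Z) = 3/(-2 + ((2*n + 12*Z) + (5 + n))) = 3/(-2 + (5 + 3*n + 12*Z)) = 3/(3 + 3*n + 12*Z))
b(5, -9)*(-37 - 77) = (-37 - 77)/(1 + 5 + 4*(-9)) = -114/(1 + 5 - 36) = -114/(-30) = -1/30*(-114) = 19/5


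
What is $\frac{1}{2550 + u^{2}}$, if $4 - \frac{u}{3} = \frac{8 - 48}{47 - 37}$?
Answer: $\frac{1}{3126} \approx 0.0003199$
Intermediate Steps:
$u = 24$ ($u = 12 - 3 \frac{8 - 48}{47 - 37} = 12 - 3 \left(- \frac{40}{10}\right) = 12 - 3 \left(\left(-40\right) \frac{1}{10}\right) = 12 - -12 = 12 + 12 = 24$)
$\frac{1}{2550 + u^{2}} = \frac{1}{2550 + 24^{2}} = \frac{1}{2550 + 576} = \frac{1}{3126}$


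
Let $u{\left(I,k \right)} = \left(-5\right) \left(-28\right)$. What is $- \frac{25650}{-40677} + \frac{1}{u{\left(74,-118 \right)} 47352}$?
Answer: $\frac{1156741991}{1834416480} \approx 0.63058$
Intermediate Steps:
$u{\left(I,k \right)} = 140$
$- \frac{25650}{-40677} + \frac{1}{u{\left(74,-118 \right)} 47352} = - \frac{25650}{-40677} + \frac{1}{140 \cdot 47352} = \left(-25650\right) \left(- \frac{1}{40677}\right) + \frac{1}{140} \cdot \frac{1}{47352} = \frac{8550}{13559} + \frac{1}{6629280} = \frac{1156741991}{1834416480}$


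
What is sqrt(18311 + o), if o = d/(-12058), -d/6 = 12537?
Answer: sqrt(665810384270)/6029 ≈ 135.34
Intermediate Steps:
d = -75222 (d = -6*12537 = -75222)
o = 37611/6029 (o = -75222/(-12058) = -75222*(-1/12058) = 37611/6029 ≈ 6.2383)
sqrt(18311 + o) = sqrt(18311 + 37611/6029) = sqrt(110434630/6029) = sqrt(665810384270)/6029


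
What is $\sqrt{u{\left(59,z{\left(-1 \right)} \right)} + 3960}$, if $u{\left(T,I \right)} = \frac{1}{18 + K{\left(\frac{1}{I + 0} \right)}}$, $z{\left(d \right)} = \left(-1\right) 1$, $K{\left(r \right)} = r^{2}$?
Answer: $\frac{\sqrt{1429579}}{19} \approx 62.929$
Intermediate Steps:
$z{\left(d \right)} = -1$
$u{\left(T,I \right)} = \frac{1}{18 + \frac{1}{I^{2}}}$ ($u{\left(T,I \right)} = \frac{1}{18 + \left(\frac{1}{I + 0}\right)^{2}} = \frac{1}{18 + \left(\frac{1}{I}\right)^{2}} = \frac{1}{18 + \frac{1}{I^{2}}}$)
$\sqrt{u{\left(59,z{\left(-1 \right)} \right)} + 3960} = \sqrt{\frac{\left(-1\right)^{2}}{1 + 18 \left(-1\right)^{2}} + 3960} = \sqrt{1 \frac{1}{1 + 18 \cdot 1} + 3960} = \sqrt{1 \frac{1}{1 + 18} + 3960} = \sqrt{1 \cdot \frac{1}{19} + 3960} = \sqrt{\frac{1}{19} + 3960} = \sqrt{\frac{75241}{19}} = \frac{\sqrt{1429579}}{19}$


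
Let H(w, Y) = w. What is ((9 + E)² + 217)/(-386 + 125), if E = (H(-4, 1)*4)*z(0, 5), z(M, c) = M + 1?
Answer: -266/261 ≈ -1.0192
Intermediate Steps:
z(M, c) = 1 + M
E = -16 (E = (-4*4)*(1 + 0) = -16*1 = -16)
((9 + E)² + 217)/(-386 + 125) = ((9 - 16)² + 217)/(-386 + 125) = ((-7)² + 217)/(-261) = (49 + 217)*(-1/261) = 266*(-1/261) = -266/261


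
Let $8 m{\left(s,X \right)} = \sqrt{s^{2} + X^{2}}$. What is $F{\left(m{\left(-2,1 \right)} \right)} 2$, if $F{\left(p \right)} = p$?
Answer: $\frac{\sqrt{5}}{4} \approx 0.55902$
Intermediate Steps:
$m{\left(s,X \right)} = \frac{\sqrt{X^{2} + s^{2}}}{8}$ ($m{\left(s,X \right)} = \frac{\sqrt{s^{2} + X^{2}}}{8} = \frac{\sqrt{X^{2} + s^{2}}}{8}$)
$F{\left(m{\left(-2,1 \right)} \right)} 2 = \frac{\sqrt{1^{2} + \left(-2\right)^{2}}}{8} \cdot 2 = \frac{\sqrt{1 + 4}}{8} \cdot 2 = \frac{\sqrt{5}}{8} \cdot 2 = \frac{\sqrt{5}}{4}$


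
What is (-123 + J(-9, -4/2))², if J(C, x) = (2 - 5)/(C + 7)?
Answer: 59049/4 ≈ 14762.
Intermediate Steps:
J(C, x) = -3/(7 + C)
(-123 + J(-9, -4/2))² = (-123 - 3/(7 - 9))² = (-123 - 3/(-2))² = (-123 - 3*(-½))² = (-123 + 3/2)² = (-243/2)² = 59049/4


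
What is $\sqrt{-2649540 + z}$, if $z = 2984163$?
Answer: $\sqrt{334623} \approx 578.47$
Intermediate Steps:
$\sqrt{-2649540 + z} = \sqrt{-2649540 + 2984163} = \sqrt{334623}$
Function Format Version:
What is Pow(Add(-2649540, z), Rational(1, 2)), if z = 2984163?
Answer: Pow(334623, Rational(1, 2)) ≈ 578.47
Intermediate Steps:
Pow(Add(-2649540, z), Rational(1, 2)) = Pow(Add(-2649540, 2984163), Rational(1, 2)) = Pow(334623, Rational(1, 2))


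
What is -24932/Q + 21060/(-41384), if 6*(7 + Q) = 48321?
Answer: -85803227/23785454 ≈ -3.6074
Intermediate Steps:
Q = 16093/2 (Q = -7 + (1/6)*48321 = -7 + 16107/2 = 16093/2 ≈ 8046.5)
-24932/Q + 21060/(-41384) = -24932/16093/2 + 21060/(-41384) = -24932*2/16093 + 21060*(-1/41384) = -49864/16093 - 5265/10346 = -85803227/23785454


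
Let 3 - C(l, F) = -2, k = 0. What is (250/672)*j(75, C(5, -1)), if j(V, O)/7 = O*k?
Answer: 0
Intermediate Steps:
C(l, F) = 5 (C(l, F) = 3 - 1*(-2) = 3 + 2 = 5)
j(V, O) = 0 (j(V, O) = 7*(O*0) = 7*0 = 0)
(250/672)*j(75, C(5, -1)) = (250/672)*0 = (250*(1/672))*0 = (125/336)*0 = 0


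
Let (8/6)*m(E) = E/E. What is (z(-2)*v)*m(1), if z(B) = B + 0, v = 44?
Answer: -66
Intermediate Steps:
m(E) = ¾ (m(E) = 3*(E/E)/4 = (¾)*1 = ¾)
z(B) = B
(z(-2)*v)*m(1) = -2*44*(¾) = -88*¾ = -66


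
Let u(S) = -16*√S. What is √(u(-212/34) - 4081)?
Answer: √(-1179409 - 272*I*√1802)/17 ≈ 0.3127 - 63.883*I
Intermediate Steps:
√(u(-212/34) - 4081) = √(-16*I*√1802/17 - 4081) = √(-4081 - 16*I*√1802/17)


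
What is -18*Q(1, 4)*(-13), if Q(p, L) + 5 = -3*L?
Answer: -3978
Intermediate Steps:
Q(p, L) = -5 - 3*L
-18*Q(1, 4)*(-13) = -18*(-5 - 3*4)*(-13) = -18*(-5 - 12)*(-13) = -18*(-17)*(-13) = 306*(-13) = -3978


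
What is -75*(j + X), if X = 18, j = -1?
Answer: -1275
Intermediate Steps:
-75*(j + X) = -75*(-1 + 18) = -75*17 = -1275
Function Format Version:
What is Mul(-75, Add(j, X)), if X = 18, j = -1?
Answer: -1275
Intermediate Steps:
Mul(-75, Add(j, X)) = Mul(-75, Add(-1, 18)) = Mul(-75, 17) = -1275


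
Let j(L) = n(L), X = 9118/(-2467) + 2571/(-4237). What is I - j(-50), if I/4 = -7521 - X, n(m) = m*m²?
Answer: 992306382456/10452679 ≈ 94933.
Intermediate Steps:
X = -44975623/10452679 (X = 9118*(-1/2467) + 2571*(-1/4237) = -9118/2467 - 2571/4237 = -44975623/10452679 ≈ -4.3028)
n(m) = m³
I = -314278492544/10452679 (I = 4*(-7521 - 1*(-44975623/10452679)) = 4*(-7521 + 44975623/10452679) = 4*(-78569623136/10452679) = -314278492544/10452679 ≈ -30067.)
j(L) = L³
I - j(-50) = -314278492544/10452679 - 1*(-50)³ = -314278492544/10452679 - 1*(-125000) = -314278492544/10452679 + 125000 = 992306382456/10452679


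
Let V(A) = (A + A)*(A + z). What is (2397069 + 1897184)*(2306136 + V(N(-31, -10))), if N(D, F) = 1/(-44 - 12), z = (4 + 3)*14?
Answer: 15528086529721533/1568 ≈ 9.9031e+12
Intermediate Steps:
z = 98 (z = 7*14 = 98)
N(D, F) = -1/56 (N(D, F) = 1/(-56) = -1/56)
V(A) = 2*A*(98 + A) (V(A) = (A + A)*(A + 98) = (2*A)*(98 + A) = 2*A*(98 + A))
(2397069 + 1897184)*(2306136 + V(N(-31, -10))) = (2397069 + 1897184)*(2306136 + 2*(-1/56)*(98 - 1/56)) = 4294253*(2306136 + 2*(-1/56)*(5487/56)) = 4294253*(2306136 - 5487/1568) = 4294253*(3616015761/1568) = 15528086529721533/1568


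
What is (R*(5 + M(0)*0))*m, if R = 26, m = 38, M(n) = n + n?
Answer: 4940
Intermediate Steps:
M(n) = 2*n
(R*(5 + M(0)*0))*m = (26*(5 + (2*0)*0))*38 = (26*(5 + 0*0))*38 = (26*(5 + 0))*38 = (26*5)*38 = 130*38 = 4940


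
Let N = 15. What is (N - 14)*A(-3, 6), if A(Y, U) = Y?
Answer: -3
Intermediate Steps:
(N - 14)*A(-3, 6) = (15 - 14)*(-3) = 1*(-3) = -3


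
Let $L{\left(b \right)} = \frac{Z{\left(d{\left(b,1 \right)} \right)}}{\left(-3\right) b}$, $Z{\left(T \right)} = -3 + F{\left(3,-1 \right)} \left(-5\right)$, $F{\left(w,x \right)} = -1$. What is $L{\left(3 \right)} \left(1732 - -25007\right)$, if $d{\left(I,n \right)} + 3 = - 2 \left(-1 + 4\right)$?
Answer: $-5942$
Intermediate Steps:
$d{\left(I,n \right)} = -9$ ($d{\left(I,n \right)} = -3 - 2 \left(-1 + 4\right) = -3 - 6 = -9$)
$Z{\left(T \right)} = 2$ ($Z{\left(T \right)} = -3 - -5 = -3 + 5 = 2$)
$L{\left(b \right)} = - \frac{2}{3 b}$ ($L{\left(b \right)} = \frac{2}{\left(-3\right) b} = 2 \left(- \frac{1}{3 b}\right) = - \frac{2}{3 b}$)
$L{\left(3 \right)} \left(1732 - -25007\right) = - \frac{2}{3 \cdot 3} \left(1732 - -25007\right) = \left(- \frac{2}{3}\right) \frac{1}{3} \left(1732 + 25007\right) = \left(- \frac{2}{9}\right) 26739 = -5942$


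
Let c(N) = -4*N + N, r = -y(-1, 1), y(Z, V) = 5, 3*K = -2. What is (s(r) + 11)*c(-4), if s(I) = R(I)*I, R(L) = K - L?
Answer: -128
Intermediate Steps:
K = -2/3 (K = (1/3)*(-2) = -2/3 ≈ -0.66667)
r = -5 (r = -1*5 = -5)
c(N) = -3*N
R(L) = -2/3 - L
s(I) = I*(-2/3 - I) (s(I) = (-2/3 - I)*I = I*(-2/3 - I))
(s(r) + 11)*c(-4) = (-1/3*(-5)*(2 + 3*(-5)) + 11)*(-3*(-4)) = (-1/3*(-5)*(2 - 15) + 11)*12 = (-1/3*(-5)*(-13) + 11)*12 = (-65/3 + 11)*12 = -32/3*12 = -128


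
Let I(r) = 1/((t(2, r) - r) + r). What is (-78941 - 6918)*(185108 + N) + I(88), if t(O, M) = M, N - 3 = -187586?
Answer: 18700090201/88 ≈ 2.1250e+8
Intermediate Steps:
N = -187583 (N = 3 - 187586 = -187583)
I(r) = 1/r (I(r) = 1/((r - r) + r) = 1/(0 + r) = 1/r)
(-78941 - 6918)*(185108 + N) + I(88) = (-78941 - 6918)*(185108 - 187583) + 1/88 = -85859*(-2475) + 1/88 = 212501025 + 1/88 = 18700090201/88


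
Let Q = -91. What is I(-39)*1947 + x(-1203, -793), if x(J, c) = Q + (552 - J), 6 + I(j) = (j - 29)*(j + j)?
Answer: 10316870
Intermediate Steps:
I(j) = -6 + 2*j*(-29 + j) (I(j) = -6 + (j - 29)*(j + j) = -6 + (-29 + j)*(2*j) = -6 + 2*j*(-29 + j))
x(J, c) = 461 - J (x(J, c) = -91 + (552 - J) = 461 - J)
I(-39)*1947 + x(-1203, -793) = (-6 - 58*(-39) + 2*(-39)²)*1947 + (461 - 1*(-1203)) = (-6 + 2262 + 2*1521)*1947 + (461 + 1203) = (-6 + 2262 + 3042)*1947 + 1664 = 5298*1947 + 1664 = 10315206 + 1664 = 10316870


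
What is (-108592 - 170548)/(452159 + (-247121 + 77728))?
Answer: -139570/141383 ≈ -0.98718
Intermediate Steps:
(-108592 - 170548)/(452159 + (-247121 + 77728)) = -279140/(452159 - 169393) = -279140/282766 = -279140*1/282766 = -139570/141383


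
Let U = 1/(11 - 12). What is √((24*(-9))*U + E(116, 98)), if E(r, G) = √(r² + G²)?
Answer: √(216 + 2*√5765) ≈ 19.180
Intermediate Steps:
U = -1 (U = 1/(-1) = -1)
E(r, G) = √(G² + r²)
√((24*(-9))*U + E(116, 98)) = √((24*(-9))*(-1) + √(98² + 116²)) = √(-216*(-1) + √(9604 + 13456)) = √(216 + √23060) = √(216 + 2*√5765)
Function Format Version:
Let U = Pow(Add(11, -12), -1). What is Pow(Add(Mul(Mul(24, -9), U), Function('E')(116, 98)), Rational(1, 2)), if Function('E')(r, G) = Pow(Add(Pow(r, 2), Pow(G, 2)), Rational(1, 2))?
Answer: Pow(Add(216, Mul(2, Pow(5765, Rational(1, 2)))), Rational(1, 2)) ≈ 19.180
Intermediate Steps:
U = -1 (U = Pow(-1, -1) = -1)
Function('E')(r, G) = Pow(Add(Pow(G, 2), Pow(r, 2)), Rational(1, 2))
Pow(Add(Mul(Mul(24, -9), U), Function('E')(116, 98)), Rational(1, 2)) = Pow(Add(Mul(Mul(24, -9), -1), Pow(Add(Pow(98, 2), Pow(116, 2)), Rational(1, 2))), Rational(1, 2)) = Pow(Add(Mul(-216, -1), Pow(Add(9604, 13456), Rational(1, 2))), Rational(1, 2)) = Pow(Add(216, Pow(23060, Rational(1, 2))), Rational(1, 2)) = Pow(Add(216, Mul(2, Pow(5765, Rational(1, 2)))), Rational(1, 2))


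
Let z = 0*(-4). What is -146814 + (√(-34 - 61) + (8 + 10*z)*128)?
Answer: -145790 + I*√95 ≈ -1.4579e+5 + 9.7468*I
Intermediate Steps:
z = 0
-146814 + (√(-34 - 61) + (8 + 10*z)*128) = -146814 + (√(-34 - 61) + (8 + 10*0)*128) = -146814 + (√(-95) + (8 + 0)*128) = -146814 + (I*√95 + 8*128) = -146814 + (I*√95 + 1024) = -146814 + (1024 + I*√95) = -145790 + I*√95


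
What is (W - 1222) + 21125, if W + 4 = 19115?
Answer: 39014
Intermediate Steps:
W = 19111 (W = -4 + 19115 = 19111)
(W - 1222) + 21125 = (19111 - 1222) + 21125 = 17889 + 21125 = 39014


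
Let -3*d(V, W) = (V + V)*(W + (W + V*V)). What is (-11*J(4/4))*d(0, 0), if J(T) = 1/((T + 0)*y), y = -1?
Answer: 0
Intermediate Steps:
d(V, W) = -2*V*(V² + 2*W)/3 (d(V, W) = -(V + V)*(W + (W + V*V))/3 = -2*V*(W + (W + V²))/3 = -2*V*(V² + 2*W)/3)
J(T) = -1/T (J(T) = 1/((T + 0)*(-1)) = -1/T)
(-11*J(4/4))*d(0, 0) = (-(-11)/(4/4))*(-⅔*0*(0² + 2*0)) = (-(-11)/(4*(¼)))*(-⅔*0*(0 + 0)) = (-(-11)/1)*(-⅔*0*0) = -(-11)*0 = -11*(-1)*0 = 11*0 = 0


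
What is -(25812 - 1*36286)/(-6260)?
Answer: -5237/3130 ≈ -1.6732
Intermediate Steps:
-(25812 - 1*36286)/(-6260) = -(25812 - 36286)*(-1)/6260 = -(-10474)*(-1)/6260 = -1*5237/3130 = -5237/3130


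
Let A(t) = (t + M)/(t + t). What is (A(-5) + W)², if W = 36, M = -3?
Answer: 33856/25 ≈ 1354.2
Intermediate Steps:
A(t) = (-3 + t)/(2*t) (A(t) = (t - 3)/(t + t) = (-3 + t)/((2*t)) = (-3 + t)*(1/(2*t)) = (-3 + t)/(2*t))
(A(-5) + W)² = ((½)*(-3 - 5)/(-5) + 36)² = ((½)*(-⅕)*(-8) + 36)² = (⅘ + 36)² = (184/5)² = 33856/25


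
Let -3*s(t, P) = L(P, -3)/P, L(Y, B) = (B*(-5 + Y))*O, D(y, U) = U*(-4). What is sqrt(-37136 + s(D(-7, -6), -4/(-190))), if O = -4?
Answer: I*sqrt(36190) ≈ 190.24*I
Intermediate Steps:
D(y, U) = -4*U
L(Y, B) = -4*B*(-5 + Y) (L(Y, B) = (B*(-5 + Y))*(-4) = -4*B*(-5 + Y))
s(t, P) = -(-60 + 12*P)/(3*P) (s(t, P) = -4*(-3)*(5 - P)/(3*P) = -(-60 + 12*P)/(3*P))
sqrt(-37136 + s(D(-7, -6), -4/(-190))) = sqrt(-37136 + (-4 + 20/((-4/(-190))))) = sqrt(-37136 + (-4 + 20/((-4*(-1/190))))) = sqrt(-37136 + (-4 + 20/(2/95))) = sqrt(-37136 + (-4 + 20*(95/2))) = sqrt(-37136 + (-4 + 950)) = sqrt(-37136 + 946) = sqrt(-36190) = I*sqrt(36190)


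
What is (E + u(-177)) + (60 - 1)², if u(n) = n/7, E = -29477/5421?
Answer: 130927651/37947 ≈ 3450.3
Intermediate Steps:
E = -29477/5421 (E = -29477*1/5421 = -29477/5421 ≈ -5.4376)
u(n) = n/7 (u(n) = n*(⅐) = n/7)
(E + u(-177)) + (60 - 1)² = (-29477/5421 + (⅐)*(-177)) + (60 - 1)² = (-29477/5421 - 177/7) + 59² = -1165856/37947 + 3481 = 130927651/37947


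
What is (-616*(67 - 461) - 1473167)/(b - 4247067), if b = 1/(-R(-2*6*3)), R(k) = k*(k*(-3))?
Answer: 4784040144/16512596495 ≈ 0.28972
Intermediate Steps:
R(k) = -3*k² (R(k) = k*(-3*k) = -3*k²)
b = 1/3888 (b = 1/(-(-3)*(-2*6*3)²) = 1/(-(-3)*(-12*3)²) = 1/(-(-3)*(-36)²) = 1/(-(-3)*1296) = 1/(-1*(-3888)) = 1/3888 ≈ 0.00025720)
(-616*(67 - 461) - 1473167)/(b - 4247067) = (-616*(67 - 461) - 1473167)/(1/3888 - 4247067) = (-616*(-394) - 1473167)/(-16512596495/3888) = (242704 - 1473167)*(-3888/16512596495) = -1230463*(-3888/16512596495) = 4784040144/16512596495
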